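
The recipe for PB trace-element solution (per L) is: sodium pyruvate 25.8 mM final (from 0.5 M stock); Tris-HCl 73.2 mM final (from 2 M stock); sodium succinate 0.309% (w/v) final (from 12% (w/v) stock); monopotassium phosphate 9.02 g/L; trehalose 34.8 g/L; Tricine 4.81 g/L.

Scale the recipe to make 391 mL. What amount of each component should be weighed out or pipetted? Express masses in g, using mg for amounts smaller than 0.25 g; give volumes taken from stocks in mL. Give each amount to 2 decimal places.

sodium pyruvate 20.18 mL; Tris-HCl 14.31 mL; sodium succinate 10.07 mL; monopotassium phosphate 3.53 g; trehalose 13.61 g; Tricine 1.88 g

Working volume: 391 mL = 0.391 L.
sodium pyruvate: C1V1 = C2V2 → 25.8 mM × 391 mL ÷ 500 mM = 20.18 mL
Tris-HCl: V = C2·V2/C1 = 73.2 mM × 391 mL ÷ 2000 mM = 14.31 mL
sodium succinate: V = C2·V2/C1 = 0.309% ÷ 12% × 391 mL = 10.07 mL
monopotassium phosphate: 9.02 g/L × 0.391 L = 3.53 g
trehalose: 34.8 g/L × 0.391 L = 13.61 g
Tricine: 4.81 g/L × 0.391 L = 1.88 g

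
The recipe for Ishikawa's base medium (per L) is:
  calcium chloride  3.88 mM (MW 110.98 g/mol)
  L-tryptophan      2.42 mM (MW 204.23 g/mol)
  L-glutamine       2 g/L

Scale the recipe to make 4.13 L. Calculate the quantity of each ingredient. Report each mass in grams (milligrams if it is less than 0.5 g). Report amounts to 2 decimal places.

Working volume: 4.13 L.
calcium chloride: 3.88 mmol/L × 110.98 g/mol × 4.13 L ÷ 1000 = 1.78 g
L-tryptophan: 2.42 mmol/L × 204.23 g/mol × 4.13 L ÷ 1000 = 2.04 g
L-glutamine: 2 g/L × 4.13 L = 8.26 g

calcium chloride 1.78 g; L-tryptophan 2.04 g; L-glutamine 8.26 g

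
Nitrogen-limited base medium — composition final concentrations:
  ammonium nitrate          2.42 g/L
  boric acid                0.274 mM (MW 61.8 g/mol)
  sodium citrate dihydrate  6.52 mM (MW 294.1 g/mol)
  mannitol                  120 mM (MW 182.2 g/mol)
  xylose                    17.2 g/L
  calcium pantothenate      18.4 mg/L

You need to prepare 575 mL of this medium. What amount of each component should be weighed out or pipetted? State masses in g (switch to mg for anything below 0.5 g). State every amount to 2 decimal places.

Target volume = 575 mL = 0.575 L.
ammonium nitrate: 2.42 g/L × 0.575 L = 1.39 g
boric acid: 0.274 mmol/L × 61.8 mg/mmol × 0.575 L = 9.74 mg
sodium citrate dihydrate: 6.52 mmol/L × 294.1 g/mol × 0.575 L ÷ 1000 = 1.10 g
mannitol: 120 mmol/L × 182.2 g/mol × 0.575 L ÷ 1000 = 12.57 g
xylose: 17.2 g/L × 0.575 L = 9.89 g
calcium pantothenate: 18.4 mg/L × 0.575 L = 10.58 mg

ammonium nitrate 1.39 g; boric acid 9.74 mg; sodium citrate dihydrate 1.10 g; mannitol 12.57 g; xylose 9.89 g; calcium pantothenate 10.58 mg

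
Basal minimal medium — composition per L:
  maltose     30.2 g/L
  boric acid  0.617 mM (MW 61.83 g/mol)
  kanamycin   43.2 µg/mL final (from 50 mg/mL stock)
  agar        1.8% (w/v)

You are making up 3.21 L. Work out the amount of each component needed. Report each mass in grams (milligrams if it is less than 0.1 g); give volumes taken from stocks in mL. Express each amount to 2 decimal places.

Working volume: 3.21 L.
maltose: 30.2 g/L × 3.21 L = 96.94 g
boric acid: 0.617 mmol/L × 61.83 g/mol × 3.21 L ÷ 1000 = 0.12 g
kanamycin: V = C2·V2/C1 = 43.2 µg/mL × 3210 mL ÷ 50000 µg/mL = 2.77 mL
agar: 1.8 g per 100 mL × 3210 mL ÷ 100 = 57.78 g

maltose 96.94 g; boric acid 0.12 g; kanamycin 2.77 mL; agar 57.78 g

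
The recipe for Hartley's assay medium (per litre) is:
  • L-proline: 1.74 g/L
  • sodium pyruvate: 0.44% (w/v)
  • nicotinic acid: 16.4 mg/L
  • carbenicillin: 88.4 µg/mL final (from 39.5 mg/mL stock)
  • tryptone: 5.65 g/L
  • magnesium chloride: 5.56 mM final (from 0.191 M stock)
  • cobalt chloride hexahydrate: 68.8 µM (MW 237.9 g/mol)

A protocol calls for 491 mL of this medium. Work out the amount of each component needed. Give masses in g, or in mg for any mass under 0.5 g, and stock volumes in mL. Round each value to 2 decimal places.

L-proline 0.85 g; sodium pyruvate 2.16 g; nicotinic acid 8.05 mg; carbenicillin 1.10 mL; tryptone 2.77 g; magnesium chloride 14.29 mL; cobalt chloride hexahydrate 8.04 mg

Scale factor relative to 1 L: 0.491.
L-proline: 1.74 g/L × 0.491 L = 0.85 g
sodium pyruvate: 0.44 g per 100 mL × 491 mL ÷ 100 = 2.16 g
nicotinic acid: 16.4 mg/L × 0.491 L = 8.05 mg
carbenicillin: dilute stock: 88.4 µg/mL × 491 mL ÷ 39500 µg/mL = 1.10 mL
tryptone: 5.65 g/L × 0.491 L = 2.77 g
magnesium chloride: C1V1 = C2V2 → 5.56 mM × 491 mL ÷ 191 mM = 14.29 mL
cobalt chloride hexahydrate: 68.8 µmol/L × 237.9 g/mol × 0.491 L ÷ 1000 = 8.04 mg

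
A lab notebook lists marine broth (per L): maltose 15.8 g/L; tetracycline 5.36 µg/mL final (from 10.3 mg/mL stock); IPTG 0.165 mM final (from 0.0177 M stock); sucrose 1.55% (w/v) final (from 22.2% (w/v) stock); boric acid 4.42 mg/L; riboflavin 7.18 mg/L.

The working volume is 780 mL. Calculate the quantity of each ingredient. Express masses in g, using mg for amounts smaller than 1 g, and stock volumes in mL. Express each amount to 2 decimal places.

maltose 12.32 g; tetracycline 0.41 mL; IPTG 7.27 mL; sucrose 54.46 mL; boric acid 3.45 mg; riboflavin 5.60 mg

Target volume = 780 mL = 0.78 L.
maltose: 15.8 g/L × 0.78 L = 12.32 g
tetracycline: C1V1 = C2V2 → 5.36 µg/mL × 780 mL ÷ 10300 µg/mL = 0.41 mL
IPTG: V = C2·V2/C1 = 0.165 mM × 780 mL ÷ 17.7 mM = 7.27 mL
sucrose: C1V1 = C2V2 → 1.55% ÷ 22.2% × 780 mL = 54.46 mL
boric acid: 4.42 mg/L × 0.78 L = 3.45 mg
riboflavin: 7.18 mg/L × 0.78 L = 5.60 mg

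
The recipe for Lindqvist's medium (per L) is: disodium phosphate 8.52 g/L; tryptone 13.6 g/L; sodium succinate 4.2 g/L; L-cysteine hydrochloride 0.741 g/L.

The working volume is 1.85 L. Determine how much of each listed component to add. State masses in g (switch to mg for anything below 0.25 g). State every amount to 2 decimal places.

disodium phosphate 15.76 g; tryptone 25.16 g; sodium succinate 7.77 g; L-cysteine hydrochloride 1.37 g

Working volume: 1.85 L.
disodium phosphate: 8.52 g/L × 1.85 L = 15.76 g
tryptone: 13.6 g/L × 1.85 L = 25.16 g
sodium succinate: 4.2 g/L × 1.85 L = 7.77 g
L-cysteine hydrochloride: 0.741 g/L × 1.85 L = 1.37 g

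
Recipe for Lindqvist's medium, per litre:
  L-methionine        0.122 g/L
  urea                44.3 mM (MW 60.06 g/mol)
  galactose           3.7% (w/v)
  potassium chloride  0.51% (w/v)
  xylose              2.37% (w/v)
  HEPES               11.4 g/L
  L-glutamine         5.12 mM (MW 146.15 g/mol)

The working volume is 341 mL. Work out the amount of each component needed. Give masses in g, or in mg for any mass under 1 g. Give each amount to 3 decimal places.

L-methionine 41.602 mg; urea 907.284 mg; galactose 12.617 g; potassium chloride 1.739 g; xylose 8.082 g; HEPES 3.887 g; L-glutamine 255.166 mg

Target volume = 341 mL = 0.341 L.
L-methionine: 0.122 g/L × 0.341 L = 0.041602 g = 41.602 mg
urea: 44.3 mmol/L × 60.06 mg/mmol × 0.341 L = 907.284 mg
galactose: 3.7% w/v = 37 g/L → 37 × 0.341 L = 12.617 g
potassium chloride: 0.51% w/v = 5.1 g/L → 5.1 × 0.341 L = 1.739 g
xylose: 2.37 g per 100 mL × 341 mL ÷ 100 = 8.082 g
HEPES: 11.4 g/L × 0.341 L = 3.887 g
L-glutamine: 5.12 mmol/L × 146.15 mg/mmol × 0.341 L = 255.166 mg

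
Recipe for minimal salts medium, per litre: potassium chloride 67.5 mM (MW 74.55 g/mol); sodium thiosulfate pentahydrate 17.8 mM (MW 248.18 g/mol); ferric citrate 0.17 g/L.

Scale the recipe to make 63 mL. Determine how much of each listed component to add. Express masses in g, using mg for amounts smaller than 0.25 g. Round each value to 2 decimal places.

potassium chloride 0.32 g; sodium thiosulfate pentahydrate 0.28 g; ferric citrate 10.71 mg

Working volume: 63 mL = 0.063 L.
potassium chloride: 67.5 mmol/L × 74.55 g/mol × 0.063 L ÷ 1000 = 0.32 g
sodium thiosulfate pentahydrate: 17.8 mmol/L × 248.18 g/mol × 0.063 L ÷ 1000 = 0.28 g
ferric citrate: 0.17 g/L × 0.063 L = 0.01071 g = 10.71 mg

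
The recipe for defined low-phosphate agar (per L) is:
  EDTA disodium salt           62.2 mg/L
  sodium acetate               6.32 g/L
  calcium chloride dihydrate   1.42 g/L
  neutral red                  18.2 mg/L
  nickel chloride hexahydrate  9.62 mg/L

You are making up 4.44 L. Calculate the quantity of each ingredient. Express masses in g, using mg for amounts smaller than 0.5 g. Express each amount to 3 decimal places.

Scale factor relative to 1 L: 4.44.
EDTA disodium salt: 62.2 mg/L × 4.44 L = 276.168 mg
sodium acetate: 6.32 g/L × 4.44 L = 28.061 g
calcium chloride dihydrate: 1.42 g/L × 4.44 L = 6.305 g
neutral red: 18.2 mg/L × 4.44 L = 80.808 mg
nickel chloride hexahydrate: 9.62 mg/L × 4.44 L = 42.713 mg

EDTA disodium salt 276.168 mg; sodium acetate 28.061 g; calcium chloride dihydrate 6.305 g; neutral red 80.808 mg; nickel chloride hexahydrate 42.713 mg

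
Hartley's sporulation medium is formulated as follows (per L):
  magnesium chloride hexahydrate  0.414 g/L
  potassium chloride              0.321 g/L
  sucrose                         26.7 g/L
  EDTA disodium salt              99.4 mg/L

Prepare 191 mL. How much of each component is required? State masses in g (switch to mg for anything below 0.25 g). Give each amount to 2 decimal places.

Target volume = 191 mL = 0.191 L.
magnesium chloride hexahydrate: 0.414 g/L × 0.191 L = 0.079074 g = 79.07 mg
potassium chloride: 0.321 g/L × 0.191 L = 0.061311 g = 61.31 mg
sucrose: 26.7 g/L × 0.191 L = 5.10 g
EDTA disodium salt: 99.4 mg/L × 0.191 L = 18.99 mg

magnesium chloride hexahydrate 79.07 mg; potassium chloride 61.31 mg; sucrose 5.10 g; EDTA disodium salt 18.99 mg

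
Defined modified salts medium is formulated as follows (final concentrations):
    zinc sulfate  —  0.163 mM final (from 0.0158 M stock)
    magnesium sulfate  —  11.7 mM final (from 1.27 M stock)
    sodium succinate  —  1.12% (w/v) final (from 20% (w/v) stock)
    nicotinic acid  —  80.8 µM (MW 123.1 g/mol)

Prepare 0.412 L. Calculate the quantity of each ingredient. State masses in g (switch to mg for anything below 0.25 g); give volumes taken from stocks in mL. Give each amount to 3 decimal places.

zinc sulfate 4.250 mL; magnesium sulfate 3.796 mL; sodium succinate 23.072 mL; nicotinic acid 4.098 mg

Working volume: 0.412 L.
zinc sulfate: dilute stock: 0.163 mM × 412 mL ÷ 15.8 mM = 4.250 mL
magnesium sulfate: C1V1 = C2V2 → 11.7 mM × 412 mL ÷ 1270 mM = 3.796 mL
sodium succinate: V = C2·V2/C1 = 1.12% ÷ 20% × 412 mL = 23.072 mL
nicotinic acid: 80.8 µmol/L × 123.1 g/mol × 0.412 L ÷ 1000 = 4.098 mg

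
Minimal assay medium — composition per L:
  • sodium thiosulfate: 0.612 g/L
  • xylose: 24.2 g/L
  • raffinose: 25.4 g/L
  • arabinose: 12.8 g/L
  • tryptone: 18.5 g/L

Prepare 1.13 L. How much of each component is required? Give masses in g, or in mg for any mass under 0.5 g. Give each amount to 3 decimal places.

Working volume: 1.13 L.
sodium thiosulfate: 0.612 g/L × 1.13 L = 0.692 g
xylose: 24.2 g/L × 1.13 L = 27.346 g
raffinose: 25.4 g/L × 1.13 L = 28.702 g
arabinose: 12.8 g/L × 1.13 L = 14.464 g
tryptone: 18.5 g/L × 1.13 L = 20.905 g

sodium thiosulfate 0.692 g; xylose 27.346 g; raffinose 28.702 g; arabinose 14.464 g; tryptone 20.905 g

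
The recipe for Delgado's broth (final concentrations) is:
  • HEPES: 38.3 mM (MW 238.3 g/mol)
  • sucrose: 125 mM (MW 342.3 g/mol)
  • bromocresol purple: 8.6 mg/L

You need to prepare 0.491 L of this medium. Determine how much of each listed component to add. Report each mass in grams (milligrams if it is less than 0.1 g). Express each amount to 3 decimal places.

HEPES 4.481 g; sucrose 21.009 g; bromocresol purple 4.223 mg

Scale factor relative to 1 L: 0.491.
HEPES: 38.3 mmol/L × 238.3 g/mol × 0.491 L ÷ 1000 = 4.481 g
sucrose: 125 mmol/L × 342.3 g/mol × 0.491 L ÷ 1000 = 21.009 g
bromocresol purple: 8.6 mg/L × 0.491 L = 4.223 mg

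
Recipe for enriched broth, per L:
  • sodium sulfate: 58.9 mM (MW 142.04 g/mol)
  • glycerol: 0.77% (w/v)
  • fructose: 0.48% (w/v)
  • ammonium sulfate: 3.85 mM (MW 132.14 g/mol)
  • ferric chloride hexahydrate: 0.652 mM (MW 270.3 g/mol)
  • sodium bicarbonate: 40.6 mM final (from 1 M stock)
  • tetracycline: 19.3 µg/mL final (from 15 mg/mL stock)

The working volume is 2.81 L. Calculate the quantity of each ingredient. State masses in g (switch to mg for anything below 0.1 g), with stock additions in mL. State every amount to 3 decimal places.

Working volume: 2.81 L.
sodium sulfate: 58.9 mmol/L × 142.04 g/mol × 2.81 L ÷ 1000 = 23.509 g
glycerol: 0.77 g per 100 mL × 2810 mL ÷ 100 = 21.637 g
fructose: 0.48% w/v = 4.8 g/L → 4.8 × 2.81 L = 13.488 g
ammonium sulfate: 3.85 mmol/L × 132.14 g/mol × 2.81 L ÷ 1000 = 1.430 g
ferric chloride hexahydrate: 0.652 mmol/L × 270.3 g/mol × 2.81 L ÷ 1000 = 0.495 g
sodium bicarbonate: dilute stock: 40.6 mM × 2810 mL ÷ 1000 mM = 114.086 mL
tetracycline: V = C2·V2/C1 = 19.3 µg/mL × 2810 mL ÷ 15000 µg/mL = 3.616 mL

sodium sulfate 23.509 g; glycerol 21.637 g; fructose 13.488 g; ammonium sulfate 1.430 g; ferric chloride hexahydrate 0.495 g; sodium bicarbonate 114.086 mL; tetracycline 3.616 mL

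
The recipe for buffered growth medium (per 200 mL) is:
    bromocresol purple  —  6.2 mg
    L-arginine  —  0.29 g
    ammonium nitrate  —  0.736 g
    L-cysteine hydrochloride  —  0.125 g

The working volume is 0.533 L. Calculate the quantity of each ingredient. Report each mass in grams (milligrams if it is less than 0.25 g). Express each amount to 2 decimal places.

bromocresol purple 16.52 mg; L-arginine 0.77 g; ammonium nitrate 1.96 g; L-cysteine hydrochloride 0.33 g

Scale factor = 533 mL / 200 mL = 2.665.
bromocresol purple: 6.2 mg × (533 mL / 200 mL) = 16.52 mg
L-arginine: 0.29 g × (533 mL / 200 mL) = 0.77 g
ammonium nitrate: 0.736 g × (533 mL / 200 mL) = 1.96 g
L-cysteine hydrochloride: 0.125 g × (533 mL / 200 mL) = 0.33 g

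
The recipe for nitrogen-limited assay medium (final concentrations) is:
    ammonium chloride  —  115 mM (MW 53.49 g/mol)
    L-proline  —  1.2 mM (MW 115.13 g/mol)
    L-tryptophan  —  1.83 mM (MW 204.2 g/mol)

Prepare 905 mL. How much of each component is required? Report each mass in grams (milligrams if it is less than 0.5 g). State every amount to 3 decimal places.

ammonium chloride 5.567 g; L-proline 125.031 mg; L-tryptophan 338.186 mg

Working volume: 905 mL = 0.905 L.
ammonium chloride: 115 mmol/L × 53.49 g/mol × 0.905 L ÷ 1000 = 5.567 g
L-proline: 1.2 mmol/L × 115.13 mg/mmol × 0.905 L = 125.031 mg
L-tryptophan: 1.83 mmol/L × 204.2 mg/mmol × 0.905 L = 338.186 mg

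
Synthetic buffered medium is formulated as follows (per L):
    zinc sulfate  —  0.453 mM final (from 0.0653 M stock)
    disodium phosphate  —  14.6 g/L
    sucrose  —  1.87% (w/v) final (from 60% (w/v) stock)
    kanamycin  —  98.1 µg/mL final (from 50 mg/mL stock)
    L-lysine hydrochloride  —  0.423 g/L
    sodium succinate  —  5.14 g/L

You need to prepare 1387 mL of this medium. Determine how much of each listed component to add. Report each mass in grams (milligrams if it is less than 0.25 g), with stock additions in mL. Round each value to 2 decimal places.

zinc sulfate 9.62 mL; disodium phosphate 20.25 g; sucrose 43.23 mL; kanamycin 2.72 mL; L-lysine hydrochloride 0.59 g; sodium succinate 7.13 g

Target volume = 1387 mL = 1.387 L.
zinc sulfate: dilute stock: 0.453 mM × 1387 mL ÷ 65.3 mM = 9.62 mL
disodium phosphate: 14.6 g/L × 1.387 L = 20.25 g
sucrose: dilute stock: 1.87% ÷ 60% × 1387 mL = 43.23 mL
kanamycin: V = C2·V2/C1 = 98.1 µg/mL × 1387 mL ÷ 50000 µg/mL = 2.72 mL
L-lysine hydrochloride: 0.423 g/L × 1.387 L = 0.59 g
sodium succinate: 5.14 g/L × 1.387 L = 7.13 g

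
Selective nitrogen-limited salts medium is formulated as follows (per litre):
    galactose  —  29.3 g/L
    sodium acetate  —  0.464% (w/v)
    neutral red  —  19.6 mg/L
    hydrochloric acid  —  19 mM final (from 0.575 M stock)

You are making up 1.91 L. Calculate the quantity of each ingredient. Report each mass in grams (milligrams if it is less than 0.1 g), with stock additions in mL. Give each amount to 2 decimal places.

galactose 55.96 g; sodium acetate 8.86 g; neutral red 37.44 mg; hydrochloric acid 63.11 mL

Scale factor relative to 1 L: 1.91.
galactose: 29.3 g/L × 1.91 L = 55.96 g
sodium acetate: 0.464% w/v = 4.64 g/L → 4.64 × 1.91 L = 8.86 g
neutral red: 19.6 mg/L × 1.91 L = 37.44 mg
hydrochloric acid: C1V1 = C2V2 → 19 mM × 1910 mL ÷ 575 mM = 63.11 mL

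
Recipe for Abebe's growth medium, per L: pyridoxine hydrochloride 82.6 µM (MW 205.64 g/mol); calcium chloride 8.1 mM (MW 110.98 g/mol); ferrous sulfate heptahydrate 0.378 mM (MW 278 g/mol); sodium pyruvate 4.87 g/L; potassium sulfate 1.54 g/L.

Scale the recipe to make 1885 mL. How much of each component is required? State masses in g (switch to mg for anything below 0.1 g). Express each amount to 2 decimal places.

pyridoxine hydrochloride 32.02 mg; calcium chloride 1.69 g; ferrous sulfate heptahydrate 0.20 g; sodium pyruvate 9.18 g; potassium sulfate 2.90 g

Working volume: 1885 mL = 1.885 L.
pyridoxine hydrochloride: 82.6 µmol/L × 205.64 g/mol × 1.885 L ÷ 1000 = 32.02 mg
calcium chloride: 8.1 mmol/L × 110.98 g/mol × 1.885 L ÷ 1000 = 1.69 g
ferrous sulfate heptahydrate: 0.378 mmol/L × 278 g/mol × 1.885 L ÷ 1000 = 0.20 g
sodium pyruvate: 4.87 g/L × 1.885 L = 9.18 g
potassium sulfate: 1.54 g/L × 1.885 L = 2.90 g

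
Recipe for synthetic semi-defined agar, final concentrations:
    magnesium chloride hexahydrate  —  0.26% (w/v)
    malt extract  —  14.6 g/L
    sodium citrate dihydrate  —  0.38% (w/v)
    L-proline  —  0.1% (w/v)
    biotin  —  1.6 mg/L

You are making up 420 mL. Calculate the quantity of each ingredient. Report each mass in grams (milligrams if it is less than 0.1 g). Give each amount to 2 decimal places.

Scale factor relative to 1 L: 0.42.
magnesium chloride hexahydrate: 0.26 g per 100 mL × 420 mL ÷ 100 = 1.09 g
malt extract: 14.6 g/L × 0.42 L = 6.13 g
sodium citrate dihydrate: 0.38 g per 100 mL × 420 mL ÷ 100 = 1.60 g
L-proline: 0.1% w/v = 1 g/L → 1 × 0.42 L = 0.42 g
biotin: 1.6 mg/L × 0.42 L = 0.67 mg

magnesium chloride hexahydrate 1.09 g; malt extract 6.13 g; sodium citrate dihydrate 1.60 g; L-proline 0.42 g; biotin 0.67 mg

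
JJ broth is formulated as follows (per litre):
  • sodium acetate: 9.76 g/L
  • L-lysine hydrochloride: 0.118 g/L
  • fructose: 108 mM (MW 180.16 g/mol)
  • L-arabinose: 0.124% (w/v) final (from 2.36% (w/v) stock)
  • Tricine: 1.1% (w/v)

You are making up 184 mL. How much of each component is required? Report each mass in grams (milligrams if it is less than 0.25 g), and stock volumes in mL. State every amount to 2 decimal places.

sodium acetate 1.80 g; L-lysine hydrochloride 21.71 mg; fructose 3.58 g; L-arabinose 9.67 mL; Tricine 2.02 g

Target volume = 184 mL = 0.184 L.
sodium acetate: 9.76 g/L × 0.184 L = 1.80 g
L-lysine hydrochloride: 0.118 g/L × 0.184 L = 0.021712 g = 21.71 mg
fructose: 108 mmol/L × 180.16 g/mol × 0.184 L ÷ 1000 = 3.58 g
L-arabinose: V = C2·V2/C1 = 0.124% ÷ 2.36% × 184 mL = 9.67 mL
Tricine: 1.1% w/v = 11 g/L → 11 × 0.184 L = 2.02 g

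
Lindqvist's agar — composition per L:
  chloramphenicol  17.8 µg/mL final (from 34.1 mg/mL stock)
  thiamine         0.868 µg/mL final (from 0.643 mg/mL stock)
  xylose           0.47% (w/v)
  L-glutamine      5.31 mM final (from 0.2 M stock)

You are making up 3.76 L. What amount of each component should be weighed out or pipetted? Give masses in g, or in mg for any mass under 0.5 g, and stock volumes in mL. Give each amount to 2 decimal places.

Scale factor relative to 1 L: 3.76.
chloramphenicol: dilute stock: 17.8 µg/mL × 3760 mL ÷ 34100 µg/mL = 1.96 mL
thiamine: dilute stock: 0.868 µg/mL × 3760 mL ÷ 643 µg/mL = 5.08 mL
xylose: 0.47 g per 100 mL × 3760 mL ÷ 100 = 17.67 g
L-glutamine: dilute stock: 5.31 mM × 3760 mL ÷ 200 mM = 99.83 mL

chloramphenicol 1.96 mL; thiamine 5.08 mL; xylose 17.67 g; L-glutamine 99.83 mL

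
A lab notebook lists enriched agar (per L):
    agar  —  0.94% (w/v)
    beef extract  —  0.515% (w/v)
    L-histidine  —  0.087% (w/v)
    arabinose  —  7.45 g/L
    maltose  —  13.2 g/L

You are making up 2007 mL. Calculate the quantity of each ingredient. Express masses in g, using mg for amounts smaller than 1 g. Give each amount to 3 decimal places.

Scale factor relative to 1 L: 2.007.
agar: 0.94% w/v = 9.4 g/L → 9.4 × 2.007 L = 18.866 g
beef extract: 0.515% w/v = 5.15 g/L → 5.15 × 2.007 L = 10.336 g
L-histidine: 0.087 g per 100 mL × 2007 mL ÷ 100 = 1.746 g
arabinose: 7.45 g/L × 2.007 L = 14.952 g
maltose: 13.2 g/L × 2.007 L = 26.492 g

agar 18.866 g; beef extract 10.336 g; L-histidine 1.746 g; arabinose 14.952 g; maltose 26.492 g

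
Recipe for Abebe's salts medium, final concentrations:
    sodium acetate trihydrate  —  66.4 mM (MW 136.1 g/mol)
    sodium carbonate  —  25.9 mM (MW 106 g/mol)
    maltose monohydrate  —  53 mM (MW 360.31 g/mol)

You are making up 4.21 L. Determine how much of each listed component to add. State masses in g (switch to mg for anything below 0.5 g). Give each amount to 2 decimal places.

sodium acetate trihydrate 38.05 g; sodium carbonate 11.56 g; maltose monohydrate 80.40 g

Working volume: 4.21 L.
sodium acetate trihydrate: 66.4 mmol/L × 136.1 g/mol × 4.21 L ÷ 1000 = 38.05 g
sodium carbonate: 25.9 mmol/L × 106 g/mol × 4.21 L ÷ 1000 = 11.56 g
maltose monohydrate: 53 mmol/L × 360.31 g/mol × 4.21 L ÷ 1000 = 80.40 g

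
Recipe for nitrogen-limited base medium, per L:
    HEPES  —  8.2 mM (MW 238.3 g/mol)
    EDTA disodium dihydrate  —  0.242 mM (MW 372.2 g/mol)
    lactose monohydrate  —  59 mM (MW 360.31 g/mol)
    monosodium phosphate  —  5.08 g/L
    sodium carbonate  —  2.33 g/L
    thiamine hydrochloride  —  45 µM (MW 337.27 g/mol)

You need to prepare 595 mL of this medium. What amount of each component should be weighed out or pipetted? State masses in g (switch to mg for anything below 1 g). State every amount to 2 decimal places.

Working volume: 595 mL = 0.595 L.
HEPES: 8.2 mmol/L × 238.3 g/mol × 0.595 L ÷ 1000 = 1.16 g
EDTA disodium dihydrate: 0.242 mmol/L × 372.2 mg/mmol × 0.595 L = 53.59 mg
lactose monohydrate: 59 mmol/L × 360.31 g/mol × 0.595 L ÷ 1000 = 12.65 g
monosodium phosphate: 5.08 g/L × 0.595 L = 3.02 g
sodium carbonate: 2.33 g/L × 0.595 L = 1.39 g
thiamine hydrochloride: 45 µmol/L × 337.27 g/mol × 0.595 L ÷ 1000 = 9.03 mg

HEPES 1.16 g; EDTA disodium dihydrate 53.59 mg; lactose monohydrate 12.65 g; monosodium phosphate 3.02 g; sodium carbonate 1.39 g; thiamine hydrochloride 9.03 mg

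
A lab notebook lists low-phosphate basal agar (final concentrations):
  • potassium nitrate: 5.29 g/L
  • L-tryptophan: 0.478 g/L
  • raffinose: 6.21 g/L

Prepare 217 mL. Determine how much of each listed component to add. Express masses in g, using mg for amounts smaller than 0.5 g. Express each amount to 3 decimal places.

Working volume: 217 mL = 0.217 L.
potassium nitrate: 5.29 g/L × 0.217 L = 1.148 g
L-tryptophan: 0.478 g/L × 0.217 L = 0.103726 g = 103.726 mg
raffinose: 6.21 g/L × 0.217 L = 1.348 g

potassium nitrate 1.148 g; L-tryptophan 103.726 mg; raffinose 1.348 g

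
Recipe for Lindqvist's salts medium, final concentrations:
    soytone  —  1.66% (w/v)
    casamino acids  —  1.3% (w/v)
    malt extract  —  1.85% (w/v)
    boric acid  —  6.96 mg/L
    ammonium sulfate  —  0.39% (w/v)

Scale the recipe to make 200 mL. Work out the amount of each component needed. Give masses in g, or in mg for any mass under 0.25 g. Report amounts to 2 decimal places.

soytone 3.32 g; casamino acids 2.60 g; malt extract 3.70 g; boric acid 1.39 mg; ammonium sulfate 0.78 g

Working volume: 200 mL = 0.2 L.
soytone: 1.66% w/v = 16.6 g/L → 16.6 × 0.2 L = 3.32 g
casamino acids: 1.3% w/v = 13 g/L → 13 × 0.2 L = 2.60 g
malt extract: 1.85 g per 100 mL × 200 mL ÷ 100 = 3.70 g
boric acid: 6.96 mg/L × 0.2 L = 1.39 mg
ammonium sulfate: 0.39 g per 100 mL × 200 mL ÷ 100 = 0.78 g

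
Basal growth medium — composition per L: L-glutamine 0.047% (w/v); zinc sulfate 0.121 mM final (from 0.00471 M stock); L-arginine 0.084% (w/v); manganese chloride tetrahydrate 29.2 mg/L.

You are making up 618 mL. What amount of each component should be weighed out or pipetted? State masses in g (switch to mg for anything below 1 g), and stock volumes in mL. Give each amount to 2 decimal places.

Scale factor relative to 1 L: 0.618.
L-glutamine: 0.047 g per 100 mL × 618 mL ÷ 100 = 0.29046 g = 290.46 mg
zinc sulfate: V = C2·V2/C1 = 0.121 mM × 618 mL ÷ 4.71 mM = 15.88 mL
L-arginine: 0.084 g per 100 mL × 618 mL ÷ 100 = 0.51912 g = 519.12 mg
manganese chloride tetrahydrate: 29.2 mg/L × 0.618 L = 18.05 mg

L-glutamine 290.46 mg; zinc sulfate 15.88 mL; L-arginine 519.12 mg; manganese chloride tetrahydrate 18.05 mg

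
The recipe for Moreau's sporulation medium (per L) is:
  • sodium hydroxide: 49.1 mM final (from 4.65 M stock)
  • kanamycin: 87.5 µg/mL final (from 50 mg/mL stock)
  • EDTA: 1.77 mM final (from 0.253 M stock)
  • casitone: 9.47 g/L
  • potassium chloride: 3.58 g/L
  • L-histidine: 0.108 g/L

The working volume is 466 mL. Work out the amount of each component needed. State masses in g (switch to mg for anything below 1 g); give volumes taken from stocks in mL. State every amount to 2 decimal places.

sodium hydroxide 4.92 mL; kanamycin 0.82 mL; EDTA 3.26 mL; casitone 4.41 g; potassium chloride 1.67 g; L-histidine 50.33 mg

Working volume: 466 mL = 0.466 L.
sodium hydroxide: dilute stock: 49.1 mM × 466 mL ÷ 4650 mM = 4.92 mL
kanamycin: dilute stock: 87.5 µg/mL × 466 mL ÷ 50000 µg/mL = 0.82 mL
EDTA: dilute stock: 1.77 mM × 466 mL ÷ 253 mM = 3.26 mL
casitone: 9.47 g/L × 0.466 L = 4.41 g
potassium chloride: 3.58 g/L × 0.466 L = 1.67 g
L-histidine: 0.108 g/L × 0.466 L = 0.050328 g = 50.33 mg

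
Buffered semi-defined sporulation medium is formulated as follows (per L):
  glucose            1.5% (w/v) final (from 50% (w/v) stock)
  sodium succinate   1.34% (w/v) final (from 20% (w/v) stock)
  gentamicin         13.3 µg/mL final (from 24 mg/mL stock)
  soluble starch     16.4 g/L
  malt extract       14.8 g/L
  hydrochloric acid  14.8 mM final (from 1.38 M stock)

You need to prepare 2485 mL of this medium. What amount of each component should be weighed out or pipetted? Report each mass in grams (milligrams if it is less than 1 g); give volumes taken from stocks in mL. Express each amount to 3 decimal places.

Scale factor relative to 1 L: 2.485.
glucose: V = C2·V2/C1 = 1.5% ÷ 50% × 2485 mL = 74.550 mL
sodium succinate: V = C2·V2/C1 = 1.34% ÷ 20% × 2485 mL = 166.495 mL
gentamicin: dilute stock: 13.3 µg/mL × 2485 mL ÷ 24000 µg/mL = 1.377 mL
soluble starch: 16.4 g/L × 2.485 L = 40.754 g
malt extract: 14.8 g/L × 2.485 L = 36.778 g
hydrochloric acid: V = C2·V2/C1 = 14.8 mM × 2485 mL ÷ 1380 mM = 26.651 mL

glucose 74.550 mL; sodium succinate 166.495 mL; gentamicin 1.377 mL; soluble starch 40.754 g; malt extract 36.778 g; hydrochloric acid 26.651 mL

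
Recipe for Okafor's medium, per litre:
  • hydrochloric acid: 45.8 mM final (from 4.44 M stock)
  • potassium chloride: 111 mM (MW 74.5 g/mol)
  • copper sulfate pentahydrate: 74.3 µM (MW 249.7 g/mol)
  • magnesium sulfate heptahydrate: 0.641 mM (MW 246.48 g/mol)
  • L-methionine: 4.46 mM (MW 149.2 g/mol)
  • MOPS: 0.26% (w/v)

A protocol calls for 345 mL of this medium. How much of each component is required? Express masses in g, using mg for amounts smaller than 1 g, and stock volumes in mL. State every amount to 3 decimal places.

hydrochloric acid 3.559 mL; potassium chloride 2.853 g; copper sulfate pentahydrate 6.401 mg; magnesium sulfate heptahydrate 54.508 mg; L-methionine 229.574 mg; MOPS 897.000 mg

Working volume: 345 mL = 0.345 L.
hydrochloric acid: C1V1 = C2V2 → 45.8 mM × 345 mL ÷ 4440 mM = 3.559 mL
potassium chloride: 111 mmol/L × 74.5 g/mol × 0.345 L ÷ 1000 = 2.853 g
copper sulfate pentahydrate: 74.3 µmol/L × 249.7 g/mol × 0.345 L ÷ 1000 = 6.401 mg
magnesium sulfate heptahydrate: 0.641 mmol/L × 246.48 mg/mmol × 0.345 L = 54.508 mg
L-methionine: 4.46 mmol/L × 149.2 mg/mmol × 0.345 L = 229.574 mg
MOPS: 0.26 g per 100 mL × 345 mL ÷ 100 = 0.897 g = 897.000 mg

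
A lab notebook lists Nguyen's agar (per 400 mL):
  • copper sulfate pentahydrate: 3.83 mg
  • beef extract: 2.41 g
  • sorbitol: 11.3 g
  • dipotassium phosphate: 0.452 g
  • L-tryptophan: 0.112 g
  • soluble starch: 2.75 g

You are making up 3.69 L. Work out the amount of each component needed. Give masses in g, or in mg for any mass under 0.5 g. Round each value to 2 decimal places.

Scale factor = 3690 mL / 400 mL = 9.225.
copper sulfate pentahydrate: 3.83 mg × (3690 mL / 400 mL) = 35.33 mg
beef extract: 2.41 g × (3690 mL / 400 mL) = 22.23 g
sorbitol: 11.3 g × (3690 mL / 400 mL) = 104.24 g
dipotassium phosphate: 0.452 g × (3690 mL / 400 mL) = 4.17 g
L-tryptophan: 0.112 g × (3690 mL / 400 mL) = 1.03 g
soluble starch: 2.75 g × (3690 mL / 400 mL) = 25.37 g

copper sulfate pentahydrate 35.33 mg; beef extract 22.23 g; sorbitol 104.24 g; dipotassium phosphate 4.17 g; L-tryptophan 1.03 g; soluble starch 25.37 g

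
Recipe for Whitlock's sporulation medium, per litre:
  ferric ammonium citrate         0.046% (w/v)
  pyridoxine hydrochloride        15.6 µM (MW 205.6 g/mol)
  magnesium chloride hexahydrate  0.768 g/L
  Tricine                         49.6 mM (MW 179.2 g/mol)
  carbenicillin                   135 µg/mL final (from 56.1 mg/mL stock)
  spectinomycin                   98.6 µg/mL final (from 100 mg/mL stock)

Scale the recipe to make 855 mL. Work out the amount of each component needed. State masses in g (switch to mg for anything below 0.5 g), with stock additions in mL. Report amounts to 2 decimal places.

ferric ammonium citrate 393.30 mg; pyridoxine hydrochloride 2.74 mg; magnesium chloride hexahydrate 0.66 g; Tricine 7.60 g; carbenicillin 2.06 mL; spectinomycin 0.84 mL

Working volume: 855 mL = 0.855 L.
ferric ammonium citrate: 0.046% w/v = 0.46 g/L → 0.46 × 0.855 L = 0.3933 g = 393.30 mg
pyridoxine hydrochloride: 15.6 µmol/L × 205.6 g/mol × 0.855 L ÷ 1000 = 2.74 mg
magnesium chloride hexahydrate: 0.768 g/L × 0.855 L = 0.66 g
Tricine: 49.6 mmol/L × 179.2 g/mol × 0.855 L ÷ 1000 = 7.60 g
carbenicillin: dilute stock: 135 µg/mL × 855 mL ÷ 56100 µg/mL = 2.06 mL
spectinomycin: V = C2·V2/C1 = 98.6 µg/mL × 855 mL ÷ 100000 µg/mL = 0.84 mL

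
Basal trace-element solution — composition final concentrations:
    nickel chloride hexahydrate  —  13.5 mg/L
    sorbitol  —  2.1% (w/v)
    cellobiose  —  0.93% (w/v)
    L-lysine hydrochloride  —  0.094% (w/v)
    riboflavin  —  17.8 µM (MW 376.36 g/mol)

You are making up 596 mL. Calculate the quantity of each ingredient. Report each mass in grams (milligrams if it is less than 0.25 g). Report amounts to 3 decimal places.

Scale factor relative to 1 L: 0.596.
nickel chloride hexahydrate: 13.5 mg/L × 0.596 L = 8.046 mg
sorbitol: 2.1 g per 100 mL × 596 mL ÷ 100 = 12.516 g
cellobiose: 0.93 g per 100 mL × 596 mL ÷ 100 = 5.543 g
L-lysine hydrochloride: 0.094 g per 100 mL × 596 mL ÷ 100 = 0.560 g
riboflavin: 17.8 µmol/L × 376.36 g/mol × 0.596 L ÷ 1000 = 3.993 mg

nickel chloride hexahydrate 8.046 mg; sorbitol 12.516 g; cellobiose 5.543 g; L-lysine hydrochloride 0.560 g; riboflavin 3.993 mg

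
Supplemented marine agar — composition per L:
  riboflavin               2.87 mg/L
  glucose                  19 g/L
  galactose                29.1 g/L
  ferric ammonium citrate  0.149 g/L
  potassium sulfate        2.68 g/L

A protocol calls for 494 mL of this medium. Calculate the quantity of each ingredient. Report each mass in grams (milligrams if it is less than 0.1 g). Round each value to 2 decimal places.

Working volume: 494 mL = 0.494 L.
riboflavin: 2.87 mg/L × 0.494 L = 1.42 mg
glucose: 19 g/L × 0.494 L = 9.39 g
galactose: 29.1 g/L × 0.494 L = 14.38 g
ferric ammonium citrate: 0.149 g/L × 0.494 L = 0.073606 g = 73.61 mg
potassium sulfate: 2.68 g/L × 0.494 L = 1.32 g

riboflavin 1.42 mg; glucose 9.39 g; galactose 14.38 g; ferric ammonium citrate 73.61 mg; potassium sulfate 1.32 g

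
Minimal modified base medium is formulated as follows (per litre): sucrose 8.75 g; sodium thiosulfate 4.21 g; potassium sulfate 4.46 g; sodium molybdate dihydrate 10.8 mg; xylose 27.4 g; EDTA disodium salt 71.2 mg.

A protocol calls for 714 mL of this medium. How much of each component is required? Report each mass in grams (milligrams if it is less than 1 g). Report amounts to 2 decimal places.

sucrose 6.25 g; sodium thiosulfate 3.01 g; potassium sulfate 3.18 g; sodium molybdate dihydrate 7.71 mg; xylose 19.56 g; EDTA disodium salt 50.84 mg

Ratio of target to recipe volume: 714 / 1000 = 0.714.
sucrose: 8.75 g × (714 mL / 1000 mL) = 6.25 g
sodium thiosulfate: 4.21 g × (714 mL / 1000 mL) = 3.01 g
potassium sulfate: 4.46 g × (714 mL / 1000 mL) = 3.18 g
sodium molybdate dihydrate: 10.8 mg × (714 mL / 1000 mL) = 7.71 mg
xylose: 27.4 g × (714 mL / 1000 mL) = 19.56 g
EDTA disodium salt: 71.2 mg × (714 mL / 1000 mL) = 50.84 mg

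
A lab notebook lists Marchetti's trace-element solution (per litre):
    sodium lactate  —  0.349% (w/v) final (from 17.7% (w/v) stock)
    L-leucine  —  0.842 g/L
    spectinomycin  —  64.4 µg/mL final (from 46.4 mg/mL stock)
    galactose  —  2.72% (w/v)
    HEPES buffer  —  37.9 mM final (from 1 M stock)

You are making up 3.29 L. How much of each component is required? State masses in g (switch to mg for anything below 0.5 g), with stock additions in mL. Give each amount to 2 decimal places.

sodium lactate 64.87 mL; L-leucine 2.77 g; spectinomycin 4.57 mL; galactose 89.49 g; HEPES buffer 124.69 mL

Scale factor relative to 1 L: 3.29.
sodium lactate: V = C2·V2/C1 = 0.349% ÷ 17.7% × 3290 mL = 64.87 mL
L-leucine: 0.842 g/L × 3.29 L = 2.77 g
spectinomycin: C1V1 = C2V2 → 64.4 µg/mL × 3290 mL ÷ 46400 µg/mL = 4.57 mL
galactose: 2.72 g per 100 mL × 3290 mL ÷ 100 = 89.49 g
HEPES buffer: V = C2·V2/C1 = 37.9 mM × 3290 mL ÷ 1000 mM = 124.69 mL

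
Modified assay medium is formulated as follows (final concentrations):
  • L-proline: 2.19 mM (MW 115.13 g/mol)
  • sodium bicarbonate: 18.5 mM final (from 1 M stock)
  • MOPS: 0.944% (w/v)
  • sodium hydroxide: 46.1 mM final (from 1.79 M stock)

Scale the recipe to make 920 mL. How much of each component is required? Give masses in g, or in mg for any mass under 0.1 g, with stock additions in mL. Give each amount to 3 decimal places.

L-proline 0.232 g; sodium bicarbonate 17.020 mL; MOPS 8.685 g; sodium hydroxide 23.694 mL

Working volume: 920 mL = 0.92 L.
L-proline: 2.19 mmol/L × 115.13 g/mol × 0.92 L ÷ 1000 = 0.232 g
sodium bicarbonate: dilute stock: 18.5 mM × 920 mL ÷ 1000 mM = 17.020 mL
MOPS: 0.944 g per 100 mL × 920 mL ÷ 100 = 8.685 g
sodium hydroxide: V = C2·V2/C1 = 46.1 mM × 920 mL ÷ 1790 mM = 23.694 mL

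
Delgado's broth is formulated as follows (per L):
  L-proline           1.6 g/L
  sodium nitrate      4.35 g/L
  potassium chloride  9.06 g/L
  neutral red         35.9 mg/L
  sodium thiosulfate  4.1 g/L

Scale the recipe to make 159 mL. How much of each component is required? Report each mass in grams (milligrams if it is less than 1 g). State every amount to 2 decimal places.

L-proline 254.40 mg; sodium nitrate 691.65 mg; potassium chloride 1.44 g; neutral red 5.71 mg; sodium thiosulfate 651.90 mg

Working volume: 159 mL = 0.159 L.
L-proline: 1.6 g/L × 0.159 L = 0.2544 g = 254.40 mg
sodium nitrate: 4.35 g/L × 0.159 L = 0.69165 g = 691.65 mg
potassium chloride: 9.06 g/L × 0.159 L = 1.44 g
neutral red: 35.9 mg/L × 0.159 L = 5.71 mg
sodium thiosulfate: 4.1 g/L × 0.159 L = 0.6519 g = 651.90 mg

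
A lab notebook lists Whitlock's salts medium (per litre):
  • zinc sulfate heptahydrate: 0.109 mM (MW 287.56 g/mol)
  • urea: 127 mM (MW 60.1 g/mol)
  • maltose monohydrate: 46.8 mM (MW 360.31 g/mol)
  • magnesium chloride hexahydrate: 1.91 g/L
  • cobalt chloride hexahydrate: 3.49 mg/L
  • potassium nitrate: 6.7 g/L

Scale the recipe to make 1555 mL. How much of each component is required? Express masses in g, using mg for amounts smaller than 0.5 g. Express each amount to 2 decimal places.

Scale factor relative to 1 L: 1.555.
zinc sulfate heptahydrate: 0.109 mmol/L × 287.56 mg/mmol × 1.555 L = 48.74 mg
urea: 127 mmol/L × 60.1 g/mol × 1.555 L ÷ 1000 = 11.87 g
maltose monohydrate: 46.8 mmol/L × 360.31 g/mol × 1.555 L ÷ 1000 = 26.22 g
magnesium chloride hexahydrate: 1.91 g/L × 1.555 L = 2.97 g
cobalt chloride hexahydrate: 3.49 mg/L × 1.555 L = 5.43 mg
potassium nitrate: 6.7 g/L × 1.555 L = 10.42 g

zinc sulfate heptahydrate 48.74 mg; urea 11.87 g; maltose monohydrate 26.22 g; magnesium chloride hexahydrate 2.97 g; cobalt chloride hexahydrate 5.43 mg; potassium nitrate 10.42 g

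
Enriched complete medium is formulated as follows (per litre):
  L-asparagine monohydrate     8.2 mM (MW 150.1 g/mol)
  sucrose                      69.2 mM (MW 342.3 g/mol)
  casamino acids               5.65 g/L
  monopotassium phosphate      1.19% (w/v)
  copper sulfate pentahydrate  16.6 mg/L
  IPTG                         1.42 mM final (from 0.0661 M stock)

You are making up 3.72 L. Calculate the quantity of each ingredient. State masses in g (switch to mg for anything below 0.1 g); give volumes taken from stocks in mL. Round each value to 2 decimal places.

L-asparagine monohydrate 4.58 g; sucrose 88.12 g; casamino acids 21.02 g; monopotassium phosphate 44.27 g; copper sulfate pentahydrate 61.75 mg; IPTG 79.92 mL

Scale factor relative to 1 L: 3.72.
L-asparagine monohydrate: 8.2 mmol/L × 150.1 g/mol × 3.72 L ÷ 1000 = 4.58 g
sucrose: 69.2 mmol/L × 342.3 g/mol × 3.72 L ÷ 1000 = 88.12 g
casamino acids: 5.65 g/L × 3.72 L = 21.02 g
monopotassium phosphate: 1.19% w/v = 11.9 g/L → 11.9 × 3.72 L = 44.27 g
copper sulfate pentahydrate: 16.6 mg/L × 3.72 L = 61.75 mg
IPTG: dilute stock: 1.42 mM × 3720 mL ÷ 66.1 mM = 79.92 mL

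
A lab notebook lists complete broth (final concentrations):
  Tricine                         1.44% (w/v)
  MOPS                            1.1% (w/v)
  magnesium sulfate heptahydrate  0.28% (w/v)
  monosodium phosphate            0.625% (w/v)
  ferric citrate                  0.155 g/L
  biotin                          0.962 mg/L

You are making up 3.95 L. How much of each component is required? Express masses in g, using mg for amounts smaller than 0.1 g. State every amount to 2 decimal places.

Tricine 56.88 g; MOPS 43.45 g; magnesium sulfate heptahydrate 11.06 g; monosodium phosphate 24.69 g; ferric citrate 0.61 g; biotin 3.80 mg

Working volume: 3.95 L.
Tricine: 1.44 g per 100 mL × 3950 mL ÷ 100 = 56.88 g
MOPS: 1.1% w/v = 11 g/L → 11 × 3.95 L = 43.45 g
magnesium sulfate heptahydrate: 0.28% w/v = 2.8 g/L → 2.8 × 3.95 L = 11.06 g
monosodium phosphate: 0.625% w/v = 6.25 g/L → 6.25 × 3.95 L = 24.69 g
ferric citrate: 0.155 g/L × 3.95 L = 0.61 g
biotin: 0.962 mg/L × 3.95 L = 3.80 mg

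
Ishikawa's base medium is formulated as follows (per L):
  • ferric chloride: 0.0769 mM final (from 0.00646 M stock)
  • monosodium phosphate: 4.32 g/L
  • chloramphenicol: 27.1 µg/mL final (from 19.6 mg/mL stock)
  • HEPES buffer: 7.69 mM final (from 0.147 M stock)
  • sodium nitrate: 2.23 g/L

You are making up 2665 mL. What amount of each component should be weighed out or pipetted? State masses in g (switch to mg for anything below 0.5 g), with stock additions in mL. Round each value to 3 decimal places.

ferric chloride 31.724 mL; monosodium phosphate 11.513 g; chloramphenicol 3.685 mL; HEPES buffer 139.414 mL; sodium nitrate 5.943 g

Scale factor relative to 1 L: 2.665.
ferric chloride: C1V1 = C2V2 → 0.0769 mM × 2665 mL ÷ 6.46 mM = 31.724 mL
monosodium phosphate: 4.32 g/L × 2.665 L = 11.513 g
chloramphenicol: C1V1 = C2V2 → 27.1 µg/mL × 2665 mL ÷ 19600 µg/mL = 3.685 mL
HEPES buffer: dilute stock: 7.69 mM × 2665 mL ÷ 147 mM = 139.414 mL
sodium nitrate: 2.23 g/L × 2.665 L = 5.943 g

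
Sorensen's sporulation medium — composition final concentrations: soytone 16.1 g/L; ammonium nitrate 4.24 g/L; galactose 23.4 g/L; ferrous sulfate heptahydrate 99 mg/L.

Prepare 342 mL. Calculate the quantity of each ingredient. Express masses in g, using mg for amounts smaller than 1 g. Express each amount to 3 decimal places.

Target volume = 342 mL = 0.342 L.
soytone: 16.1 g/L × 0.342 L = 5.506 g
ammonium nitrate: 4.24 g/L × 0.342 L = 1.450 g
galactose: 23.4 g/L × 0.342 L = 8.003 g
ferrous sulfate heptahydrate: 99 mg/L × 0.342 L = 33.858 mg

soytone 5.506 g; ammonium nitrate 1.450 g; galactose 8.003 g; ferrous sulfate heptahydrate 33.858 mg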